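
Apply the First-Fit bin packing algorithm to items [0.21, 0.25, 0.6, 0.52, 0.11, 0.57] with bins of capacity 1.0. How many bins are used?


Place items sequentially using First-Fit:
  Item 0.21 -> new Bin 1
  Item 0.25 -> Bin 1 (now 0.46)
  Item 0.6 -> new Bin 2
  Item 0.52 -> Bin 1 (now 0.98)
  Item 0.11 -> Bin 2 (now 0.71)
  Item 0.57 -> new Bin 3
Total bins used = 3

3


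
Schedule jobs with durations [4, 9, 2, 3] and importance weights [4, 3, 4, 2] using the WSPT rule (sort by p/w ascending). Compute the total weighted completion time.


Compute p/w ratios and sort ascending (WSPT): [(2, 4), (4, 4), (3, 2), (9, 3)]
Compute weighted completion times:
  Job (p=2,w=4): C=2, w*C=4*2=8
  Job (p=4,w=4): C=6, w*C=4*6=24
  Job (p=3,w=2): C=9, w*C=2*9=18
  Job (p=9,w=3): C=18, w*C=3*18=54
Total weighted completion time = 104

104


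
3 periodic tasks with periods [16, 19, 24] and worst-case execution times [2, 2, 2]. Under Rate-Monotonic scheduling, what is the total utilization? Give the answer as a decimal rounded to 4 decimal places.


Compute individual utilizations (exact fractions):
  Task 1: C/T = 2/16 = 1/8 (approx. 0.125)
  Task 2: C/T = 2/19 (approx. 0.1053)
  Task 3: C/T = 2/24 = 1/12 (approx. 0.0833)
Total utilization U = 1/8 + 2/19 + 1/12 = 143/456
Rounded to 4 decimal places: U = 0.3136
RM (Liu & Layland) bound for 3 tasks = 0.779763; compare with U = 143/456 (approx. 0.313596)
U <= bound, so schedulable by RM sufficient condition.

0.3136


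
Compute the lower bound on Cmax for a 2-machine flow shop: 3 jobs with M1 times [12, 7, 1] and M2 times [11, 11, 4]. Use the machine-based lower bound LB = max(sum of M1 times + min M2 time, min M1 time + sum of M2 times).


LB1 = sum(M1 times) + min(M2 times) = 20 + 4 = 24
LB2 = min(M1 times) + sum(M2 times) = 1 + 26 = 27
Lower bound = max(LB1, LB2) = max(24, 27) = 27

27


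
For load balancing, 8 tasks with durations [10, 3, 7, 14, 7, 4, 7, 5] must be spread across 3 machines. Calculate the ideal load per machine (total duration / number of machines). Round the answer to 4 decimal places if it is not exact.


Total processing time = 10 + 3 + 7 + 14 + 7 + 4 + 7 + 5 = 57
Number of machines = 3
Ideal balanced load = 57 / 3 = 19.0

19.0


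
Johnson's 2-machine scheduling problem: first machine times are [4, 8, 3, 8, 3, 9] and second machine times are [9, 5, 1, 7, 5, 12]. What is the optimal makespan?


Apply Johnson's rule:
  Group 1 (a <= b): [(5, 3, 5), (1, 4, 9), (6, 9, 12)]
  Group 2 (a > b): [(4, 8, 7), (2, 8, 5), (3, 3, 1)]
Optimal job order: [5, 1, 6, 4, 2, 3]
Schedule:
  Job 5: M1 done at 3, M2 done at 8
  Job 1: M1 done at 7, M2 done at 17
  Job 6: M1 done at 16, M2 done at 29
  Job 4: M1 done at 24, M2 done at 36
  Job 2: M1 done at 32, M2 done at 41
  Job 3: M1 done at 35, M2 done at 42
Makespan = 42

42


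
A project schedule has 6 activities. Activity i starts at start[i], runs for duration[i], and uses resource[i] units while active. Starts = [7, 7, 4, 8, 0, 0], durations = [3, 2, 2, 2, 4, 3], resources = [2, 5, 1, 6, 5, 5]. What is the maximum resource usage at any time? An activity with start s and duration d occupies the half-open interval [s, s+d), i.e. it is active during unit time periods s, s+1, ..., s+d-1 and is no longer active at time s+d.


Each activity i is active on [start_i, start_i + duration_i).
Compute total resource usage per time slot:
  t=0: active resources = [5, 5], total = 10
  t=1: active resources = [5, 5], total = 10
  t=2: active resources = [5, 5], total = 10
  t=3: active resources = [5], total = 5
  t=4: active resources = [1], total = 1
  t=5: active resources = [1], total = 1
  t=6: active resources = [], total = 0
  t=7: active resources = [2, 5], total = 7
  t=8: active resources = [2, 5, 6], total = 13
  t=9: active resources = [2, 6], total = 8
Peak resource demand = 13

13


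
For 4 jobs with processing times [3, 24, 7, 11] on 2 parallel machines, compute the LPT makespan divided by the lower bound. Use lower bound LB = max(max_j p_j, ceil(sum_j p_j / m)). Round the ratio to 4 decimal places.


LPT order: [24, 11, 7, 3]
Machine loads after assignment: [24, 21]
LPT makespan = 24
Lower bound = max(max_job, ceil(total/2)) = max(24, 23) = 24
Ratio = 24 / 24 = 1.0

1.0


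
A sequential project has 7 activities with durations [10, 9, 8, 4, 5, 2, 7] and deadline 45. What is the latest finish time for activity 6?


LF(activity 6) = deadline - sum of successor durations
Successors: activities 7 through 7 with durations [7]
Sum of successor durations = 7
LF = 45 - 7 = 38

38


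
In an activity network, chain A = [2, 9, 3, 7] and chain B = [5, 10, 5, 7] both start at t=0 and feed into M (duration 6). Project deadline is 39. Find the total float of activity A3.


Forward pass: ES(A3) = sum of predecessors on chain A = 11
EF = ES + duration = 11 + 3 = 14
Backward pass: LF(M) = deadline = 39; LS(M) = 39 - 6 = 33
LF(A3) = LS(M) - sum(successors on chain A) = 33 - 7 = 26
LS = LF - duration = 26 - 3 = 23
Total float = LS - ES = 23 - 11 = 12

12


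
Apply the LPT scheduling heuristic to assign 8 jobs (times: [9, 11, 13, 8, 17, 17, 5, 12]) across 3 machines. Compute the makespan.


Sort jobs in decreasing order (LPT): [17, 17, 13, 12, 11, 9, 8, 5]
Assign each job to the least loaded machine:
  Machine 1: jobs [17, 11], load = 28
  Machine 2: jobs [17, 9, 5], load = 31
  Machine 3: jobs [13, 12, 8], load = 33
Makespan = max load = 33

33


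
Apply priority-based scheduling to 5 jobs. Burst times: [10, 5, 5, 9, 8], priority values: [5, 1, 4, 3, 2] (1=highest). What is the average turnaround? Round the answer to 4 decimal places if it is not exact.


Sort by priority (ascending = highest first):
Order: [(1, 5), (2, 8), (3, 9), (4, 5), (5, 10)]
Completion times:
  Priority 1, burst=5, C=5
  Priority 2, burst=8, C=13
  Priority 3, burst=9, C=22
  Priority 4, burst=5, C=27
  Priority 5, burst=10, C=37
Average turnaround = 104/5 = 20.8

20.8


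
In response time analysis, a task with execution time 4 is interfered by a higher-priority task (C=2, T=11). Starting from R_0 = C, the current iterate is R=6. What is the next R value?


R_next = C + ceil(R_prev / T_hp) * C_hp
ceil(6 / 11) = ceil(0.5455) = 1
Interference = 1 * 2 = 2
R_next = 4 + 2 = 6
R_next = R_prev, so the iteration has converged (response time = 6).

6


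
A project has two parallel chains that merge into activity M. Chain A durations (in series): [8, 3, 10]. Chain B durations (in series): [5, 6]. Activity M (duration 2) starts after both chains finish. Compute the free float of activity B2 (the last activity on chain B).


ES(B2) = sum of predecessors on chain B = 5
EF(B2) = ES + duration = 5 + 6 = 11
Successor of B2 is M. ES(M) = max(sum(A), sum(B)) = max(21, 11) = 21
Free float = ES(successor) - EF(current) = 21 - 11 = 10

10


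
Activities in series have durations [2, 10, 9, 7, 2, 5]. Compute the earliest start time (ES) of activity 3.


Activity 3 starts after activities 1 through 2 complete.
Predecessor durations: [2, 10]
ES = 2 + 10 = 12

12


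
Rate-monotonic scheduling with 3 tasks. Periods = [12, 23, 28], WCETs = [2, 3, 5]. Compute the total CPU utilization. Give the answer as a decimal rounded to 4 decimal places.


Compute individual utilizations (exact fractions):
  Task 1: C/T = 2/12 = 1/6 (approx. 0.1667)
  Task 2: C/T = 3/23 (approx. 0.1304)
  Task 3: C/T = 5/28 (approx. 0.1786)
Total utilization U = 1/6 + 3/23 + 5/28 = 919/1932
Rounded to 4 decimal places: U = 0.4757
RM (Liu & Layland) bound for 3 tasks = 0.779763; compare with U = 919/1932 (approx. 0.475673)
U <= bound, so schedulable by RM sufficient condition.

0.4757


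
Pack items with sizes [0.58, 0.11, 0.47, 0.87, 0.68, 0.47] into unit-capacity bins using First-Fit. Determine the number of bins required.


Place items sequentially using First-Fit:
  Item 0.58 -> new Bin 1
  Item 0.11 -> Bin 1 (now 0.69)
  Item 0.47 -> new Bin 2
  Item 0.87 -> new Bin 3
  Item 0.68 -> new Bin 4
  Item 0.47 -> Bin 2 (now 0.94)
Total bins used = 4

4


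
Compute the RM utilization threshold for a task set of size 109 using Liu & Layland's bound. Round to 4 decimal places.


Compute 2^(1/109) = 1.0063794108
Subtract 1: 1.0063794108 - 1 = 0.0063794108
Multiply by n: 109 * 0.0063794108 = 0.6953557772
Round to 4 dp: 0.6954

0.6954


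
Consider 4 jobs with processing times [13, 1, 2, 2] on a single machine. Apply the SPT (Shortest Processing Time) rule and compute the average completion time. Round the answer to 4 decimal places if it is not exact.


Sort jobs by processing time (SPT order): [1, 2, 2, 13]
Compute completion times sequentially:
  Job 1: processing = 1, completes at 1
  Job 2: processing = 2, completes at 3
  Job 3: processing = 2, completes at 5
  Job 4: processing = 13, completes at 18
Sum of completion times = 27
Average completion time = 27/4 = 6.75

6.75


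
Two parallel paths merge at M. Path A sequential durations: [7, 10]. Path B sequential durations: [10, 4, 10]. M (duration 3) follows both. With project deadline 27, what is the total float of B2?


Forward pass: ES(B2) = sum of predecessors on chain B = 10
EF = ES + duration = 10 + 4 = 14
Backward pass: LF(M) = deadline = 27; LS(M) = 27 - 3 = 24
LF(B2) = LS(M) - sum(successors on chain B) = 24 - 10 = 14
LS = LF - duration = 14 - 4 = 10
Total float = LS - ES = 10 - 10 = 0

0


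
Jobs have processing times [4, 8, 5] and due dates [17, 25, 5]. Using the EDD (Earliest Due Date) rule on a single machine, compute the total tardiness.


Sort by due date (EDD order): [(5, 5), (4, 17), (8, 25)]
Compute completion times and tardiness:
  Job 1: p=5, d=5, C=5, tardiness=max(0,5-5)=0
  Job 2: p=4, d=17, C=9, tardiness=max(0,9-17)=0
  Job 3: p=8, d=25, C=17, tardiness=max(0,17-25)=0
Total tardiness = 0

0


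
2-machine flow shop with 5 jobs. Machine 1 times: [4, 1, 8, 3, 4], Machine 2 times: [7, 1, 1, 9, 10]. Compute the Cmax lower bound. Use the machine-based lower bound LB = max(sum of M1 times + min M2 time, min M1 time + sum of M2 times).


LB1 = sum(M1 times) + min(M2 times) = 20 + 1 = 21
LB2 = min(M1 times) + sum(M2 times) = 1 + 28 = 29
Lower bound = max(LB1, LB2) = max(21, 29) = 29

29


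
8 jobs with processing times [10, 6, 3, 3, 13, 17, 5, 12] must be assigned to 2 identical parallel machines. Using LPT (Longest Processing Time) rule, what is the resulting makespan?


Sort jobs in decreasing order (LPT): [17, 13, 12, 10, 6, 5, 3, 3]
Assign each job to the least loaded machine:
  Machine 1: jobs [17, 10, 5, 3], load = 35
  Machine 2: jobs [13, 12, 6, 3], load = 34
Makespan = max load = 35

35


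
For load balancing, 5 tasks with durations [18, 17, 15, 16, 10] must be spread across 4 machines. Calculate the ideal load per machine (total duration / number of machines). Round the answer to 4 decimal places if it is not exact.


Total processing time = 18 + 17 + 15 + 16 + 10 = 76
Number of machines = 4
Ideal balanced load = 76 / 4 = 19.0

19.0


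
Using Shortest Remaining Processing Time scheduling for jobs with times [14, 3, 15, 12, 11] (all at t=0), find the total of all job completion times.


Since all jobs arrive at t=0, SRPT equals SPT ordering.
SPT order: [3, 11, 12, 14, 15]
Completion times:
  Job 1: p=3, C=3
  Job 2: p=11, C=14
  Job 3: p=12, C=26
  Job 4: p=14, C=40
  Job 5: p=15, C=55
Total completion time = 3 + 14 + 26 + 40 + 55 = 138

138


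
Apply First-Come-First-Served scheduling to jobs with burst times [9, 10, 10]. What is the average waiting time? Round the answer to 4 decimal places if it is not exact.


FCFS order (as given): [9, 10, 10]
Waiting times:
  Job 1: wait = 0
  Job 2: wait = 9
  Job 3: wait = 19
Sum of waiting times = 28
Average waiting time = 28/3 = 9.3333

9.3333


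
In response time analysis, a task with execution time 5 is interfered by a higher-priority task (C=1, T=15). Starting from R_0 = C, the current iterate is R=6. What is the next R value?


R_next = C + ceil(R_prev / T_hp) * C_hp
ceil(6 / 15) = ceil(0.4) = 1
Interference = 1 * 1 = 1
R_next = 5 + 1 = 6
R_next = R_prev, so the iteration has converged (response time = 6).

6


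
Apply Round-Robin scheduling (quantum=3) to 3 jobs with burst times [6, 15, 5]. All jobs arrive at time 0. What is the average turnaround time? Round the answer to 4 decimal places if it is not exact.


Time quantum = 3
Execution trace:
  J1 runs 3 units, time = 3
  J2 runs 3 units, time = 6
  J3 runs 3 units, time = 9
  J1 runs 3 units, time = 12
  J2 runs 3 units, time = 15
  J3 runs 2 units, time = 17
  J2 runs 3 units, time = 20
  J2 runs 3 units, time = 23
  J2 runs 3 units, time = 26
Finish times: [12, 26, 17]
Average turnaround = 55/3 = 18.3333

18.3333


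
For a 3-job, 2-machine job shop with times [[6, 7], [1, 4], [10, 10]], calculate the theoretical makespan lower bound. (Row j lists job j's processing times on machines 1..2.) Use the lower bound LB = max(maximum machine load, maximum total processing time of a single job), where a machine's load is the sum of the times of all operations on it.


Machine loads:
  Machine 1: 6 + 1 + 10 = 17
  Machine 2: 7 + 4 + 10 = 21
Max machine load = 21
Job totals:
  Job 1: 13
  Job 2: 5
  Job 3: 20
Max job total = 20
Lower bound = max(21, 20) = 21

21


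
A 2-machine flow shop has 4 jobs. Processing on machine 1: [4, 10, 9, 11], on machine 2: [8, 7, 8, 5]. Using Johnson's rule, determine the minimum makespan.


Apply Johnson's rule:
  Group 1 (a <= b): [(1, 4, 8)]
  Group 2 (a > b): [(3, 9, 8), (2, 10, 7), (4, 11, 5)]
Optimal job order: [1, 3, 2, 4]
Schedule:
  Job 1: M1 done at 4, M2 done at 12
  Job 3: M1 done at 13, M2 done at 21
  Job 2: M1 done at 23, M2 done at 30
  Job 4: M1 done at 34, M2 done at 39
Makespan = 39

39


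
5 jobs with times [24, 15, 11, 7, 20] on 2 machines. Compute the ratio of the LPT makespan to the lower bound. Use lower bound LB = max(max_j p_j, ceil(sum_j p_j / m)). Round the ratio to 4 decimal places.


LPT order: [24, 20, 15, 11, 7]
Machine loads after assignment: [42, 35]
LPT makespan = 42
Lower bound = max(max_job, ceil(total/2)) = max(24, 39) = 39
Ratio = 42 / 39 = 1.0769

1.0769


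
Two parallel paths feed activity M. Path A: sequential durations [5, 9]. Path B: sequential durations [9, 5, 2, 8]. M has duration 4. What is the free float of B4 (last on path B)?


ES(B4) = sum of predecessors on chain B = 16
EF(B4) = ES + duration = 16 + 8 = 24
Successor of B4 is M. ES(M) = max(sum(A), sum(B)) = max(14, 24) = 24
Free float = ES(successor) - EF(current) = 24 - 24 = 0

0


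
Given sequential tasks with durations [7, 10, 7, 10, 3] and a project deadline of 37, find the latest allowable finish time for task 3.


LF(activity 3) = deadline - sum of successor durations
Successors: activities 4 through 5 with durations [10, 3]
Sum of successor durations = 13
LF = 37 - 13 = 24

24


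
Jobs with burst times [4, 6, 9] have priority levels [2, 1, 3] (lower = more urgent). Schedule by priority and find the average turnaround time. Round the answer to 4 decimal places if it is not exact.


Sort by priority (ascending = highest first):
Order: [(1, 6), (2, 4), (3, 9)]
Completion times:
  Priority 1, burst=6, C=6
  Priority 2, burst=4, C=10
  Priority 3, burst=9, C=19
Average turnaround = 35/3 = 11.6667

11.6667


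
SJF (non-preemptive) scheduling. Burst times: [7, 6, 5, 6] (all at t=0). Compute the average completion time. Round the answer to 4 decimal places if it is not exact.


SJF order (ascending): [5, 6, 6, 7]
Completion times:
  Job 1: burst=5, C=5
  Job 2: burst=6, C=11
  Job 3: burst=6, C=17
  Job 4: burst=7, C=24
Average completion = 57/4 = 14.25

14.25


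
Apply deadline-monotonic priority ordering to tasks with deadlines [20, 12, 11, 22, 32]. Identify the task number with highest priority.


Sort tasks by relative deadline (ascending):
  Task 3: deadline = 11
  Task 2: deadline = 12
  Task 1: deadline = 20
  Task 4: deadline = 22
  Task 5: deadline = 32
Priority order (highest first): [3, 2, 1, 4, 5]
Highest priority task = 3

3


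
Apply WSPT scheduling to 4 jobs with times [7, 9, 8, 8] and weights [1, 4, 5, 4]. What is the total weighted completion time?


Compute p/w ratios and sort ascending (WSPT): [(8, 5), (8, 4), (9, 4), (7, 1)]
Compute weighted completion times:
  Job (p=8,w=5): C=8, w*C=5*8=40
  Job (p=8,w=4): C=16, w*C=4*16=64
  Job (p=9,w=4): C=25, w*C=4*25=100
  Job (p=7,w=1): C=32, w*C=1*32=32
Total weighted completion time = 236

236


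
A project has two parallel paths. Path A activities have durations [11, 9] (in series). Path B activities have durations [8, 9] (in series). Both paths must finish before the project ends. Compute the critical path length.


Path A total = 11 + 9 = 20
Path B total = 8 + 9 = 17
Critical path = longest path = max(20, 17) = 20

20


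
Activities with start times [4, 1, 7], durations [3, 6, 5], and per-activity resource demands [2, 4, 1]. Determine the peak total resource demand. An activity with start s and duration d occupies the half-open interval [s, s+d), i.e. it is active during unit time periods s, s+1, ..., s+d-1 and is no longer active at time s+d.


Each activity i is active on [start_i, start_i + duration_i).
Compute total resource usage per time slot:
  t=0: active resources = [], total = 0
  t=1: active resources = [4], total = 4
  t=2: active resources = [4], total = 4
  t=3: active resources = [4], total = 4
  t=4: active resources = [2, 4], total = 6
  t=5: active resources = [2, 4], total = 6
  t=6: active resources = [2, 4], total = 6
  t=7: active resources = [1], total = 1
  t=8: active resources = [1], total = 1
  t=9: active resources = [1], total = 1
  t=10: active resources = [1], total = 1
  t=11: active resources = [1], total = 1
Peak resource demand = 6

6


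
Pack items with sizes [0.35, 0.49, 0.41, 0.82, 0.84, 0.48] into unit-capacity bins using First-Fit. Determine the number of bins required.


Place items sequentially using First-Fit:
  Item 0.35 -> new Bin 1
  Item 0.49 -> Bin 1 (now 0.84)
  Item 0.41 -> new Bin 2
  Item 0.82 -> new Bin 3
  Item 0.84 -> new Bin 4
  Item 0.48 -> Bin 2 (now 0.89)
Total bins used = 4

4


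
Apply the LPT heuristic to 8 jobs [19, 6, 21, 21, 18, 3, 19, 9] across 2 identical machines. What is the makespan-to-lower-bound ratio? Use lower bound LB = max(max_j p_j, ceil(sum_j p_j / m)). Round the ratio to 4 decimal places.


LPT order: [21, 21, 19, 19, 18, 9, 6, 3]
Machine loads after assignment: [58, 58]
LPT makespan = 58
Lower bound = max(max_job, ceil(total/2)) = max(21, 58) = 58
Ratio = 58 / 58 = 1.0

1.0


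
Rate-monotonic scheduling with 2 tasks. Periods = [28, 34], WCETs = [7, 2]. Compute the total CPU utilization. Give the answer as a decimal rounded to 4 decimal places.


Compute individual utilizations (exact fractions):
  Task 1: C/T = 7/28 = 1/4 (approx. 0.25)
  Task 2: C/T = 2/34 = 1/17 (approx. 0.0588)
Total utilization U = 1/4 + 1/17 = 21/68
Rounded to 4 decimal places: U = 0.3088
RM (Liu & Layland) bound for 2 tasks = 0.828427; compare with U = 21/68 (approx. 0.308824)
U <= bound, so schedulable by RM sufficient condition.

0.3088


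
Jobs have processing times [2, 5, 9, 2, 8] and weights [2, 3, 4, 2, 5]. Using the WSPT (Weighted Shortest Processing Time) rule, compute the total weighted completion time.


Compute p/w ratios and sort ascending (WSPT): [(2, 2), (2, 2), (8, 5), (5, 3), (9, 4)]
Compute weighted completion times:
  Job (p=2,w=2): C=2, w*C=2*2=4
  Job (p=2,w=2): C=4, w*C=2*4=8
  Job (p=8,w=5): C=12, w*C=5*12=60
  Job (p=5,w=3): C=17, w*C=3*17=51
  Job (p=9,w=4): C=26, w*C=4*26=104
Total weighted completion time = 227

227


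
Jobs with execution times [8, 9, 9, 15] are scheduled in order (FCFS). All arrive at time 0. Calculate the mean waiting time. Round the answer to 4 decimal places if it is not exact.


FCFS order (as given): [8, 9, 9, 15]
Waiting times:
  Job 1: wait = 0
  Job 2: wait = 8
  Job 3: wait = 17
  Job 4: wait = 26
Sum of waiting times = 51
Average waiting time = 51/4 = 12.75

12.75


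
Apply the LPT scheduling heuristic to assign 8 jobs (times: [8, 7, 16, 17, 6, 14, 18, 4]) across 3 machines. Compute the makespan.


Sort jobs in decreasing order (LPT): [18, 17, 16, 14, 8, 7, 6, 4]
Assign each job to the least loaded machine:
  Machine 1: jobs [18, 7, 6], load = 31
  Machine 2: jobs [17, 8, 4], load = 29
  Machine 3: jobs [16, 14], load = 30
Makespan = max load = 31

31


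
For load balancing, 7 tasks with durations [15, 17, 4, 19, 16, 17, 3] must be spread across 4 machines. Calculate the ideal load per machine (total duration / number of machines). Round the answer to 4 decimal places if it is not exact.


Total processing time = 15 + 17 + 4 + 19 + 16 + 17 + 3 = 91
Number of machines = 4
Ideal balanced load = 91 / 4 = 22.75

22.75


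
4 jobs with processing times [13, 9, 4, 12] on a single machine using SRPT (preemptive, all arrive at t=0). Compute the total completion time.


Since all jobs arrive at t=0, SRPT equals SPT ordering.
SPT order: [4, 9, 12, 13]
Completion times:
  Job 1: p=4, C=4
  Job 2: p=9, C=13
  Job 3: p=12, C=25
  Job 4: p=13, C=38
Total completion time = 4 + 13 + 25 + 38 = 80

80


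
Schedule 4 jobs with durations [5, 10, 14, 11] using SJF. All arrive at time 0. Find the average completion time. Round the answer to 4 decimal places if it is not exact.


SJF order (ascending): [5, 10, 11, 14]
Completion times:
  Job 1: burst=5, C=5
  Job 2: burst=10, C=15
  Job 3: burst=11, C=26
  Job 4: burst=14, C=40
Average completion = 86/4 = 21.5

21.5


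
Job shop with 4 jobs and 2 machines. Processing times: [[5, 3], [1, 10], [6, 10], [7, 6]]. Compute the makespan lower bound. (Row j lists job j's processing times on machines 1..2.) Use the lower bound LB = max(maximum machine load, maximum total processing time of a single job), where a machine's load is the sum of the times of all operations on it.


Machine loads:
  Machine 1: 5 + 1 + 6 + 7 = 19
  Machine 2: 3 + 10 + 10 + 6 = 29
Max machine load = 29
Job totals:
  Job 1: 8
  Job 2: 11
  Job 3: 16
  Job 4: 13
Max job total = 16
Lower bound = max(29, 16) = 29

29


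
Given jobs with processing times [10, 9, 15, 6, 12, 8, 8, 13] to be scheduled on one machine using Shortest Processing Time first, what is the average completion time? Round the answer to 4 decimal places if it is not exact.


Sort jobs by processing time (SPT order): [6, 8, 8, 9, 10, 12, 13, 15]
Compute completion times sequentially:
  Job 1: processing = 6, completes at 6
  Job 2: processing = 8, completes at 14
  Job 3: processing = 8, completes at 22
  Job 4: processing = 9, completes at 31
  Job 5: processing = 10, completes at 41
  Job 6: processing = 12, completes at 53
  Job 7: processing = 13, completes at 66
  Job 8: processing = 15, completes at 81
Sum of completion times = 314
Average completion time = 314/8 = 39.25

39.25


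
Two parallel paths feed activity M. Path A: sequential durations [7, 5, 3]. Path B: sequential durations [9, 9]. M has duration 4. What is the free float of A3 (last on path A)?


ES(A3) = sum of predecessors on chain A = 12
EF(A3) = ES + duration = 12 + 3 = 15
Successor of A3 is M. ES(M) = max(sum(A), sum(B)) = max(15, 18) = 18
Free float = ES(successor) - EF(current) = 18 - 15 = 3

3


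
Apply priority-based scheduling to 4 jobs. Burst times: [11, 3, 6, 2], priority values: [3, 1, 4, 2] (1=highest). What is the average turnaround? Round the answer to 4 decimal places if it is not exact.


Sort by priority (ascending = highest first):
Order: [(1, 3), (2, 2), (3, 11), (4, 6)]
Completion times:
  Priority 1, burst=3, C=3
  Priority 2, burst=2, C=5
  Priority 3, burst=11, C=16
  Priority 4, burst=6, C=22
Average turnaround = 46/4 = 11.5

11.5


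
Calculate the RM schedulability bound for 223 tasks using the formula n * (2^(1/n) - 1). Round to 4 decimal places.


Compute 2^(1/223) = 1.0031131190
Subtract 1: 1.0031131190 - 1 = 0.0031131190
Multiply by n: 223 * 0.0031131190 = 0.6942255370
Round to 4 dp: 0.6942

0.6942


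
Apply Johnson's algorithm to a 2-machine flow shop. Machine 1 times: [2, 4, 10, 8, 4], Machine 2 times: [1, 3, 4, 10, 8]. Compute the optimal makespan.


Apply Johnson's rule:
  Group 1 (a <= b): [(5, 4, 8), (4, 8, 10)]
  Group 2 (a > b): [(3, 10, 4), (2, 4, 3), (1, 2, 1)]
Optimal job order: [5, 4, 3, 2, 1]
Schedule:
  Job 5: M1 done at 4, M2 done at 12
  Job 4: M1 done at 12, M2 done at 22
  Job 3: M1 done at 22, M2 done at 26
  Job 2: M1 done at 26, M2 done at 29
  Job 1: M1 done at 28, M2 done at 30
Makespan = 30

30


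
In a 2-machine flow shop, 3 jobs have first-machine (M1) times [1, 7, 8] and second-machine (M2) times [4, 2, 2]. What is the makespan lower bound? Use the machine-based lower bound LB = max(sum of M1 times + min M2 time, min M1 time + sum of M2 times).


LB1 = sum(M1 times) + min(M2 times) = 16 + 2 = 18
LB2 = min(M1 times) + sum(M2 times) = 1 + 8 = 9
Lower bound = max(LB1, LB2) = max(18, 9) = 18

18


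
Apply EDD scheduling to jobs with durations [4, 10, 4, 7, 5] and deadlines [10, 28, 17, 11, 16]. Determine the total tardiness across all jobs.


Sort by due date (EDD order): [(4, 10), (7, 11), (5, 16), (4, 17), (10, 28)]
Compute completion times and tardiness:
  Job 1: p=4, d=10, C=4, tardiness=max(0,4-10)=0
  Job 2: p=7, d=11, C=11, tardiness=max(0,11-11)=0
  Job 3: p=5, d=16, C=16, tardiness=max(0,16-16)=0
  Job 4: p=4, d=17, C=20, tardiness=max(0,20-17)=3
  Job 5: p=10, d=28, C=30, tardiness=max(0,30-28)=2
Total tardiness = 5

5


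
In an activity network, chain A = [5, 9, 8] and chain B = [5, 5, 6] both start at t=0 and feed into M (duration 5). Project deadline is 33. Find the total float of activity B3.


Forward pass: ES(B3) = sum of predecessors on chain B = 10
EF = ES + duration = 10 + 6 = 16
Backward pass: LF(M) = deadline = 33; LS(M) = 33 - 5 = 28
LF(B3) = LS(M) - sum(successors on chain B) = 28 - 0 = 28
LS = LF - duration = 28 - 6 = 22
Total float = LS - ES = 22 - 10 = 12

12


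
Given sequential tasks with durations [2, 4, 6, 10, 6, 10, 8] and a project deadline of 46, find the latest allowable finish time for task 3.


LF(activity 3) = deadline - sum of successor durations
Successors: activities 4 through 7 with durations [10, 6, 10, 8]
Sum of successor durations = 34
LF = 46 - 34 = 12

12


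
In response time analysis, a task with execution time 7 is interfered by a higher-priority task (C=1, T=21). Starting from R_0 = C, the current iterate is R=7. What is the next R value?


R_next = C + ceil(R_prev / T_hp) * C_hp
ceil(7 / 21) = ceil(0.3333) = 1
Interference = 1 * 1 = 1
R_next = 7 + 1 = 8

8


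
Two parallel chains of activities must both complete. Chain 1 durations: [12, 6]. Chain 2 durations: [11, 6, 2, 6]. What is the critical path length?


Path A total = 12 + 6 = 18
Path B total = 11 + 6 + 2 + 6 = 25
Critical path = longest path = max(18, 25) = 25

25


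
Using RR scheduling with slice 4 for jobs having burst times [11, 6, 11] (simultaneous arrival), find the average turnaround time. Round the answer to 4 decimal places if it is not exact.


Time quantum = 4
Execution trace:
  J1 runs 4 units, time = 4
  J2 runs 4 units, time = 8
  J3 runs 4 units, time = 12
  J1 runs 4 units, time = 16
  J2 runs 2 units, time = 18
  J3 runs 4 units, time = 22
  J1 runs 3 units, time = 25
  J3 runs 3 units, time = 28
Finish times: [25, 18, 28]
Average turnaround = 71/3 = 23.6667

23.6667


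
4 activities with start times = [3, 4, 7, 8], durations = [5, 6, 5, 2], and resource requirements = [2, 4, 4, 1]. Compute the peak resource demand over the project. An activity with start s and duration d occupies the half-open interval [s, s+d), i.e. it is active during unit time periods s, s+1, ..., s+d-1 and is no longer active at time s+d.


Each activity i is active on [start_i, start_i + duration_i).
Compute total resource usage per time slot:
  t=0: active resources = [], total = 0
  t=1: active resources = [], total = 0
  t=2: active resources = [], total = 0
  t=3: active resources = [2], total = 2
  t=4: active resources = [2, 4], total = 6
  t=5: active resources = [2, 4], total = 6
  t=6: active resources = [2, 4], total = 6
  t=7: active resources = [2, 4, 4], total = 10
  t=8: active resources = [4, 4, 1], total = 9
  t=9: active resources = [4, 4, 1], total = 9
  t=10: active resources = [4], total = 4
  t=11: active resources = [4], total = 4
Peak resource demand = 10

10


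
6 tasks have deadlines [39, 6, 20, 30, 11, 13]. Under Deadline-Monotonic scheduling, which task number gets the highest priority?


Sort tasks by relative deadline (ascending):
  Task 2: deadline = 6
  Task 5: deadline = 11
  Task 6: deadline = 13
  Task 3: deadline = 20
  Task 4: deadline = 30
  Task 1: deadline = 39
Priority order (highest first): [2, 5, 6, 3, 4, 1]
Highest priority task = 2

2


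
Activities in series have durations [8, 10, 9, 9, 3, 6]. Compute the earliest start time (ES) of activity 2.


Activity 2 starts after activities 1 through 1 complete.
Predecessor durations: [8]
ES = 8 = 8

8


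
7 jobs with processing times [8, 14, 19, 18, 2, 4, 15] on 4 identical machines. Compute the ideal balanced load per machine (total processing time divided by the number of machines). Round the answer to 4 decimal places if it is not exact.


Total processing time = 8 + 14 + 19 + 18 + 2 + 4 + 15 = 80
Number of machines = 4
Ideal balanced load = 80 / 4 = 20.0

20.0


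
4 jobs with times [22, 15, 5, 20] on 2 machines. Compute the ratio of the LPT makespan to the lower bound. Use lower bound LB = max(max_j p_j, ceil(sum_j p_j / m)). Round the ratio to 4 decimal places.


LPT order: [22, 20, 15, 5]
Machine loads after assignment: [27, 35]
LPT makespan = 35
Lower bound = max(max_job, ceil(total/2)) = max(22, 31) = 31
Ratio = 35 / 31 = 1.129

1.129


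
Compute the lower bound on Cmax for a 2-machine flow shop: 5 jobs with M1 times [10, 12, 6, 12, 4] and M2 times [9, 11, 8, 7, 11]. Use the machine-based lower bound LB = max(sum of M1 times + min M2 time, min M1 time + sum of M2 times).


LB1 = sum(M1 times) + min(M2 times) = 44 + 7 = 51
LB2 = min(M1 times) + sum(M2 times) = 4 + 46 = 50
Lower bound = max(LB1, LB2) = max(51, 50) = 51

51


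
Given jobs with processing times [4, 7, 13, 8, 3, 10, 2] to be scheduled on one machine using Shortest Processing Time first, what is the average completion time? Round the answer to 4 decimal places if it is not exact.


Sort jobs by processing time (SPT order): [2, 3, 4, 7, 8, 10, 13]
Compute completion times sequentially:
  Job 1: processing = 2, completes at 2
  Job 2: processing = 3, completes at 5
  Job 3: processing = 4, completes at 9
  Job 4: processing = 7, completes at 16
  Job 5: processing = 8, completes at 24
  Job 6: processing = 10, completes at 34
  Job 7: processing = 13, completes at 47
Sum of completion times = 137
Average completion time = 137/7 = 19.5714

19.5714


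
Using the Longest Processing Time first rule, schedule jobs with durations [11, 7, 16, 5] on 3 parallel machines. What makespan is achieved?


Sort jobs in decreasing order (LPT): [16, 11, 7, 5]
Assign each job to the least loaded machine:
  Machine 1: jobs [16], load = 16
  Machine 2: jobs [11], load = 11
  Machine 3: jobs [7, 5], load = 12
Makespan = max load = 16

16


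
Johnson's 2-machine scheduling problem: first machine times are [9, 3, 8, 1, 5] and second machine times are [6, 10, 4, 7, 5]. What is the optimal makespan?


Apply Johnson's rule:
  Group 1 (a <= b): [(4, 1, 7), (2, 3, 10), (5, 5, 5)]
  Group 2 (a > b): [(1, 9, 6), (3, 8, 4)]
Optimal job order: [4, 2, 5, 1, 3]
Schedule:
  Job 4: M1 done at 1, M2 done at 8
  Job 2: M1 done at 4, M2 done at 18
  Job 5: M1 done at 9, M2 done at 23
  Job 1: M1 done at 18, M2 done at 29
  Job 3: M1 done at 26, M2 done at 33
Makespan = 33

33


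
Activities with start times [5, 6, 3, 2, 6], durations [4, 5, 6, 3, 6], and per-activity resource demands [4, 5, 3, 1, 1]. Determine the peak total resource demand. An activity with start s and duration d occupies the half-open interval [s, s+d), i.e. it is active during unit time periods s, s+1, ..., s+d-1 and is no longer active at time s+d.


Each activity i is active on [start_i, start_i + duration_i).
Compute total resource usage per time slot:
  t=0: active resources = [], total = 0
  t=1: active resources = [], total = 0
  t=2: active resources = [1], total = 1
  t=3: active resources = [3, 1], total = 4
  t=4: active resources = [3, 1], total = 4
  t=5: active resources = [4, 3], total = 7
  t=6: active resources = [4, 5, 3, 1], total = 13
  t=7: active resources = [4, 5, 3, 1], total = 13
  t=8: active resources = [4, 5, 3, 1], total = 13
  t=9: active resources = [5, 1], total = 6
  t=10: active resources = [5, 1], total = 6
  t=11: active resources = [1], total = 1
Peak resource demand = 13

13


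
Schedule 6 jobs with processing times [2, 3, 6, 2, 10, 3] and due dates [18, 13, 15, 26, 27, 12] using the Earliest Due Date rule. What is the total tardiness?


Sort by due date (EDD order): [(3, 12), (3, 13), (6, 15), (2, 18), (2, 26), (10, 27)]
Compute completion times and tardiness:
  Job 1: p=3, d=12, C=3, tardiness=max(0,3-12)=0
  Job 2: p=3, d=13, C=6, tardiness=max(0,6-13)=0
  Job 3: p=6, d=15, C=12, tardiness=max(0,12-15)=0
  Job 4: p=2, d=18, C=14, tardiness=max(0,14-18)=0
  Job 5: p=2, d=26, C=16, tardiness=max(0,16-26)=0
  Job 6: p=10, d=27, C=26, tardiness=max(0,26-27)=0
Total tardiness = 0

0


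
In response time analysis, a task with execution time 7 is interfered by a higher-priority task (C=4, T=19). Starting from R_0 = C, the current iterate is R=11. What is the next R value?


R_next = C + ceil(R_prev / T_hp) * C_hp
ceil(11 / 19) = ceil(0.5789) = 1
Interference = 1 * 4 = 4
R_next = 7 + 4 = 11
R_next = R_prev, so the iteration has converged (response time = 11).

11


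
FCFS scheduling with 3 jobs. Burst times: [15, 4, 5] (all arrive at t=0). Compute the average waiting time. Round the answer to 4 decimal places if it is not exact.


FCFS order (as given): [15, 4, 5]
Waiting times:
  Job 1: wait = 0
  Job 2: wait = 15
  Job 3: wait = 19
Sum of waiting times = 34
Average waiting time = 34/3 = 11.3333

11.3333


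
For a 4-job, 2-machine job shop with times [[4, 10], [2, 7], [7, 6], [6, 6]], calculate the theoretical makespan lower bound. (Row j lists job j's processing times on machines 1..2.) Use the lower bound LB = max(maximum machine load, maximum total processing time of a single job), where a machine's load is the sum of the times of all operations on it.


Machine loads:
  Machine 1: 4 + 2 + 7 + 6 = 19
  Machine 2: 10 + 7 + 6 + 6 = 29
Max machine load = 29
Job totals:
  Job 1: 14
  Job 2: 9
  Job 3: 13
  Job 4: 12
Max job total = 14
Lower bound = max(29, 14) = 29

29


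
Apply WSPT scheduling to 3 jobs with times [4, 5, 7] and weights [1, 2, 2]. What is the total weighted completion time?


Compute p/w ratios and sort ascending (WSPT): [(5, 2), (7, 2), (4, 1)]
Compute weighted completion times:
  Job (p=5,w=2): C=5, w*C=2*5=10
  Job (p=7,w=2): C=12, w*C=2*12=24
  Job (p=4,w=1): C=16, w*C=1*16=16
Total weighted completion time = 50

50


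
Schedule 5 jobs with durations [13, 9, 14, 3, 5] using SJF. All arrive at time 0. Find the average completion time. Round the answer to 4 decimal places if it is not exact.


SJF order (ascending): [3, 5, 9, 13, 14]
Completion times:
  Job 1: burst=3, C=3
  Job 2: burst=5, C=8
  Job 3: burst=9, C=17
  Job 4: burst=13, C=30
  Job 5: burst=14, C=44
Average completion = 102/5 = 20.4

20.4


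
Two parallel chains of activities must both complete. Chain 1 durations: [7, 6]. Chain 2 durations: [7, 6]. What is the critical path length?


Path A total = 7 + 6 = 13
Path B total = 7 + 6 = 13
Critical path = longest path = max(13, 13) = 13

13


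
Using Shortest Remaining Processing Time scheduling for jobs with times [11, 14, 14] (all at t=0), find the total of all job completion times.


Since all jobs arrive at t=0, SRPT equals SPT ordering.
SPT order: [11, 14, 14]
Completion times:
  Job 1: p=11, C=11
  Job 2: p=14, C=25
  Job 3: p=14, C=39
Total completion time = 11 + 25 + 39 = 75

75


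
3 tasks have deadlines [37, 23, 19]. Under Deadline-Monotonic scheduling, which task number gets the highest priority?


Sort tasks by relative deadline (ascending):
  Task 3: deadline = 19
  Task 2: deadline = 23
  Task 1: deadline = 37
Priority order (highest first): [3, 2, 1]
Highest priority task = 3

3


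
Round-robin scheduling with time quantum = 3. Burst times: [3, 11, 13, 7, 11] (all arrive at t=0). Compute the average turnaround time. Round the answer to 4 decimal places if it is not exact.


Time quantum = 3
Execution trace:
  J1 runs 3 units, time = 3
  J2 runs 3 units, time = 6
  J3 runs 3 units, time = 9
  J4 runs 3 units, time = 12
  J5 runs 3 units, time = 15
  J2 runs 3 units, time = 18
  J3 runs 3 units, time = 21
  J4 runs 3 units, time = 24
  J5 runs 3 units, time = 27
  J2 runs 3 units, time = 30
  J3 runs 3 units, time = 33
  J4 runs 1 units, time = 34
  J5 runs 3 units, time = 37
  J2 runs 2 units, time = 39
  J3 runs 3 units, time = 42
  J5 runs 2 units, time = 44
  J3 runs 1 units, time = 45
Finish times: [3, 39, 45, 34, 44]
Average turnaround = 165/5 = 33.0

33.0


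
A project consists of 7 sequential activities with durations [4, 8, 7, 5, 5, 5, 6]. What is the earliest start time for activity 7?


Activity 7 starts after activities 1 through 6 complete.
Predecessor durations: [4, 8, 7, 5, 5, 5]
ES = 4 + 8 + 7 + 5 + 5 + 5 = 34

34


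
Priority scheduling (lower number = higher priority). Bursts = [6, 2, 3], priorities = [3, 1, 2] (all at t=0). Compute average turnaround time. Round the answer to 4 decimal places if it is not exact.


Sort by priority (ascending = highest first):
Order: [(1, 2), (2, 3), (3, 6)]
Completion times:
  Priority 1, burst=2, C=2
  Priority 2, burst=3, C=5
  Priority 3, burst=6, C=11
Average turnaround = 18/3 = 6.0

6.0


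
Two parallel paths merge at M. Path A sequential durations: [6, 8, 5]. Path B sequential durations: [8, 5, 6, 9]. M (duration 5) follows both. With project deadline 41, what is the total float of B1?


Forward pass: ES(B1) = sum of predecessors on chain B = 0
EF = ES + duration = 0 + 8 = 8
Backward pass: LF(M) = deadline = 41; LS(M) = 41 - 5 = 36
LF(B1) = LS(M) - sum(successors on chain B) = 36 - 20 = 16
LS = LF - duration = 16 - 8 = 8
Total float = LS - ES = 8 - 0 = 8

8


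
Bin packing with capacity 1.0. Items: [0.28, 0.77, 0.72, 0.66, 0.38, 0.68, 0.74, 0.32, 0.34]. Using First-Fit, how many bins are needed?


Place items sequentially using First-Fit:
  Item 0.28 -> new Bin 1
  Item 0.77 -> new Bin 2
  Item 0.72 -> Bin 1 (now 1.0)
  Item 0.66 -> new Bin 3
  Item 0.38 -> new Bin 4
  Item 0.68 -> new Bin 5
  Item 0.74 -> new Bin 6
  Item 0.32 -> Bin 3 (now 0.98)
  Item 0.34 -> Bin 4 (now 0.72)
Total bins used = 6

6


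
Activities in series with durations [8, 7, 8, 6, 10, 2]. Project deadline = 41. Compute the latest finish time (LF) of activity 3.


LF(activity 3) = deadline - sum of successor durations
Successors: activities 4 through 6 with durations [6, 10, 2]
Sum of successor durations = 18
LF = 41 - 18 = 23

23


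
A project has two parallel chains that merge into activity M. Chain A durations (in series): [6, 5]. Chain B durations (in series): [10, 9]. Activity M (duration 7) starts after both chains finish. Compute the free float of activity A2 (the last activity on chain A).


ES(A2) = sum of predecessors on chain A = 6
EF(A2) = ES + duration = 6 + 5 = 11
Successor of A2 is M. ES(M) = max(sum(A), sum(B)) = max(11, 19) = 19
Free float = ES(successor) - EF(current) = 19 - 11 = 8

8


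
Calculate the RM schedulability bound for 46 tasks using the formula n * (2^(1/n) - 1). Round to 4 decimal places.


Compute 2^(1/46) = 1.0151825180
Subtract 1: 1.0151825180 - 1 = 0.0151825180
Multiply by n: 46 * 0.0151825180 = 0.6983958280
Round to 4 dp: 0.6984

0.6984
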